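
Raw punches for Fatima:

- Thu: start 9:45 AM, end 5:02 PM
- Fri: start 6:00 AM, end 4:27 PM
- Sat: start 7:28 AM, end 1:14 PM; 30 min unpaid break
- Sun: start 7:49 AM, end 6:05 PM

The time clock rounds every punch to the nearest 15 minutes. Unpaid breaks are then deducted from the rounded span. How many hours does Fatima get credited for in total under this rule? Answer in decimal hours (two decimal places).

Thu: in 9:45 AM→9:45 AM, out 5:02 PM→5:00 PM; 7 h 15 min
Fri: in 6:00 AM→6:00 AM, out 4:27 PM→4:30 PM; 10 h 30 min
Sat: in 7:28 AM→7:30 AM, out 1:14 PM→1:15 PM; 5 h 45 min − 30 min = 5 h 15 min
Sun: in 7:49 AM→7:45 AM, out 6:05 PM→6:00 PM; 10 h 15 min
Total credited: 33 h 15 min.

33.25 hours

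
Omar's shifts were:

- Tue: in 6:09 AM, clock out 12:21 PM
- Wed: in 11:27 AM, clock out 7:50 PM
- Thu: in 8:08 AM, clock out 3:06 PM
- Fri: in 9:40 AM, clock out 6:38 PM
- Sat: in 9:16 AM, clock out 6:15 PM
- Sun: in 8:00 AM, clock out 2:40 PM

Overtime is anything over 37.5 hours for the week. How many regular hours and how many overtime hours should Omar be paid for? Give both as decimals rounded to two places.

Regular 37.50 hours, overtime 8.67 hours

Tue: 6:09 AM–12:21 PM = 6 h 12 min
Wed: 11:27 AM–7:50 PM = 8 h 23 min
Thu: 8:08 AM–3:06 PM = 6 h 58 min
Fri: 9:40 AM–6:38 PM = 8 h 58 min
Sat: 9:16 AM–6:15 PM = 8 h 59 min
Sun: 8:00 AM–2:40 PM = 6 h 40 min
Total worked: 46 h 10 min = 46.17 h.
Threshold 37.5 h → overtime 8 h 40 min, regular 37 h 30 min.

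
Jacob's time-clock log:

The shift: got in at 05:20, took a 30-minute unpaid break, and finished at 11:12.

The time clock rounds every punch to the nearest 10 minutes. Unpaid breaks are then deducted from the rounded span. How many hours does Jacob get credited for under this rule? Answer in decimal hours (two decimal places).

5.33 hours

The shift: in 05:20→05:20, out 11:12→11:10; 5 h 50 min − 30 min = 5 h 20 min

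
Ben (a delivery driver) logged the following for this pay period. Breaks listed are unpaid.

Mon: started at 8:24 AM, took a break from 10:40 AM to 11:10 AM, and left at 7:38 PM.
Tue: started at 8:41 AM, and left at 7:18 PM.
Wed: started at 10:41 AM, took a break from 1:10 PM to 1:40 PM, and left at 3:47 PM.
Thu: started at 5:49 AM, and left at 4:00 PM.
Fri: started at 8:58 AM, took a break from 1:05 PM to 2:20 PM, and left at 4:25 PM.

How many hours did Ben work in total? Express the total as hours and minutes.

42 h 20 min

Mon: 8:24 AM–7:38 PM = 11 h 14 min; less 30 min break → 10 h 44 min
Tue: 8:41 AM–7:18 PM = 10 h 37 min
Wed: 10:41 AM–3:47 PM = 5 h 6 min; less 30 min break → 4 h 36 min
Thu: 5:49 AM–4:00 PM = 10 h 11 min
Fri: 8:58 AM–4:25 PM = 7 h 27 min; less 75 min break → 6 h 12 min
Total: 10 h 44 min + 10 h 37 min + 4 h 36 min + 10 h 11 min + 6 h 12 min = 42 h 20 min.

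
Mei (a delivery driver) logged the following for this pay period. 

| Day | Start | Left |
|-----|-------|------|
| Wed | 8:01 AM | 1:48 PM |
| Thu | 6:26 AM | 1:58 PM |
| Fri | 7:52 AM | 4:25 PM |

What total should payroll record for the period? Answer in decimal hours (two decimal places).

21.87 hours

Wed: 8:01 AM–1:48 PM = 5 h 47 min
Thu: 6:26 AM–1:58 PM = 7 h 32 min
Fri: 7:52 AM–4:25 PM = 8 h 33 min
Total: 5 h 47 min + 7 h 32 min + 8 h 33 min = 21 h 52 min.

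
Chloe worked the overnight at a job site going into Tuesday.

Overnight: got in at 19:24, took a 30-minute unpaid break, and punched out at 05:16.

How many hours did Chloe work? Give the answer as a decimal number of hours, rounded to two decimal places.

Overnight: 19:24 → midnight = 4 h 36 min; midnight → 05:16 = 5 h 16 min; span 9 h 52 min; less 30 min break → 9 h 22 min

9.37 hours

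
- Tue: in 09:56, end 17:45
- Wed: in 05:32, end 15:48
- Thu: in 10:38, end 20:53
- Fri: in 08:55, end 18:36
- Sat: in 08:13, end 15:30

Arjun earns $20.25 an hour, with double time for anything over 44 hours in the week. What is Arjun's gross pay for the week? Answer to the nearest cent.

Tue: 09:56–17:45 = 7 h 49 min
Wed: 05:32–15:48 = 10 h 16 min
Thu: 10:38–20:53 = 10 h 15 min
Fri: 08:55–18:36 = 9 h 41 min
Sat: 08:13–15:30 = 7 h 17 min
Total worked: 45 h 18 min = 2718 min.
Regular 44 h 0 min = 2640 min at $20.25/h; overtime 1 h 18 min = 78 min at $40.50/h.
Pay = (2640 × $20.25 + 78 × $40.50) ÷ 60 = $943.65.

$943.65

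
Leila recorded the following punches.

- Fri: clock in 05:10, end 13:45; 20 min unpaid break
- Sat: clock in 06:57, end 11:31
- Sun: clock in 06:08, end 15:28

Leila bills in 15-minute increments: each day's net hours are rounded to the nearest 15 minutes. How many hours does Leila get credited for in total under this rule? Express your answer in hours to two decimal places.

Fri: 05:10–13:45 = 8 h 35 min − 20 min = 8 h 15 min → rounds to 8 h 15 min
Sat: 06:57–11:31 = 4 h 34 min → rounds to 4 h 30 min
Sun: 06:08–15:28 = 9 h 20 min → rounds to 9 h 15 min
Total credited: 22 h 0 min.

22.00 hours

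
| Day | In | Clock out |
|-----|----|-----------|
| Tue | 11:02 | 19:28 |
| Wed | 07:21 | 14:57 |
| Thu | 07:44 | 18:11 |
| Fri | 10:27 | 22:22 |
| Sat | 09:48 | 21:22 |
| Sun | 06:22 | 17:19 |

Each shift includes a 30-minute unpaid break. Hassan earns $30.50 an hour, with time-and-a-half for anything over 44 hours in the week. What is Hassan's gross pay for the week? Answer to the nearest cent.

$1978.69

Tue: 11:02–19:28 = 8 h 26 min; less 30 min break → 7 h 56 min
Wed: 07:21–14:57 = 7 h 36 min; less 30 min break → 7 h 6 min
Thu: 07:44–18:11 = 10 h 27 min; less 30 min break → 9 h 57 min
Fri: 10:27–22:22 = 11 h 55 min; less 30 min break → 11 h 25 min
Sat: 09:48–21:22 = 11 h 34 min; less 30 min break → 11 h 4 min
Sun: 06:22–17:19 = 10 h 57 min; less 30 min break → 10 h 27 min
Total worked: 57 h 55 min = 3475 min.
Regular 44 h 0 min = 2640 min at $30.50/h; overtime 13 h 55 min = 835 min at $45.75/h.
Pay = (2640 × $30.50 + 835 × $45.75) ÷ 60 = $1978.69.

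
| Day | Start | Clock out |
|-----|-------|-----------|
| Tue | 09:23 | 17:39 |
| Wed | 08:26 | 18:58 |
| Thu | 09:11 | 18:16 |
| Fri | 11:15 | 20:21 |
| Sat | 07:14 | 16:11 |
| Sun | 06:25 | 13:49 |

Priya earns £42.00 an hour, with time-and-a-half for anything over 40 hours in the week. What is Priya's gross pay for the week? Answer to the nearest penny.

£2520.00

Tue: 09:23–17:39 = 8 h 16 min
Wed: 08:26–18:58 = 10 h 32 min
Thu: 09:11–18:16 = 9 h 5 min
Fri: 11:15–20:21 = 9 h 6 min
Sat: 07:14–16:11 = 8 h 57 min
Sun: 06:25–13:49 = 7 h 24 min
Total worked: 53 h 20 min = 3200 min.
Regular 40 h 0 min = 2400 min at £42.00/h; overtime 13 h 20 min = 800 min at £63.00/h.
Pay = (2400 × £42.00 + 800 × £63.00) ÷ 60 = £2520.00.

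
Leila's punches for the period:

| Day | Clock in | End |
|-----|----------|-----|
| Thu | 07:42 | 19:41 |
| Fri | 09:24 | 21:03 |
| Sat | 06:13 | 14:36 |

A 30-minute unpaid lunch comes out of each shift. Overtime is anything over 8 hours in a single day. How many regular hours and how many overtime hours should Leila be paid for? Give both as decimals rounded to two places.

Thu: 07:42–19:41 = 11 h 59 min; less 30 min break → 11 h 29 min
Fri: 09:24–21:03 = 11 h 39 min; less 30 min break → 11 h 9 min
Sat: 06:13–14:36 = 8 h 23 min; less 30 min break → 7 h 53 min
Thu reg 8 h 0 min / OT 3 h 29 min; Fri reg 8 h 0 min / OT 3 h 9 min; Sat reg 7 h 53 min / OT 0 h 0 min.
Totals: regular 23 h 53 min, overtime 6 h 38 min.

Regular 23.88 hours, overtime 6.63 hours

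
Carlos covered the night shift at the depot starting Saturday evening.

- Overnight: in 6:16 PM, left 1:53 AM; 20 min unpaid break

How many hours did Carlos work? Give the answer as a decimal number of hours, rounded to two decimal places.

Overnight: 6:16 PM → midnight = 5 h 44 min; midnight → 1:53 AM = 1 h 53 min; span 7 h 37 min; less 20 min break → 7 h 17 min

7.28 hours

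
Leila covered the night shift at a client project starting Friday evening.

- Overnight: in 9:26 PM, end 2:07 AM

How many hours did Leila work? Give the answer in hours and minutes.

Overnight: 9:26 PM → midnight = 2 h 34 min; midnight → 2:07 AM = 2 h 7 min; span 4 h 41 min

4 h 41 min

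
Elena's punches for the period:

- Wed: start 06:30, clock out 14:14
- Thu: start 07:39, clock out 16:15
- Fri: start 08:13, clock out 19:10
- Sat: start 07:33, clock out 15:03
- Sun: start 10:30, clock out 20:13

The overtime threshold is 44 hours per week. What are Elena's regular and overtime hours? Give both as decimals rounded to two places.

Wed: 06:30–14:14 = 7 h 44 min
Thu: 07:39–16:15 = 8 h 36 min
Fri: 08:13–19:10 = 10 h 57 min
Sat: 07:33–15:03 = 7 h 30 min
Sun: 10:30–20:13 = 9 h 43 min
Total worked: 44 h 30 min = 44.50 h.
Threshold 44 h → overtime 0 h 30 min, regular 44 h 0 min.

Regular 44.00 hours, overtime 0.50 hours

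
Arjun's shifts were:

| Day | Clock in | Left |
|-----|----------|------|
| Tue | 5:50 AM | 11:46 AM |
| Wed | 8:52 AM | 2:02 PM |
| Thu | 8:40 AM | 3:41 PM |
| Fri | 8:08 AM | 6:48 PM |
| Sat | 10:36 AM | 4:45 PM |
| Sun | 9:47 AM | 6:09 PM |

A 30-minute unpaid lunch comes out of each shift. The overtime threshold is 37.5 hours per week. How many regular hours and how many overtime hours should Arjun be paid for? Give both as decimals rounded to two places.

Regular 37.50 hours, overtime 2.80 hours

Tue: 5:50 AM–11:46 AM = 5 h 56 min; less 30 min break → 5 h 26 min
Wed: 8:52 AM–2:02 PM = 5 h 10 min; less 30 min break → 4 h 40 min
Thu: 8:40 AM–3:41 PM = 7 h 1 min; less 30 min break → 6 h 31 min
Fri: 8:08 AM–6:48 PM = 10 h 40 min; less 30 min break → 10 h 10 min
Sat: 10:36 AM–4:45 PM = 6 h 9 min; less 30 min break → 5 h 39 min
Sun: 9:47 AM–6:09 PM = 8 h 22 min; less 30 min break → 7 h 52 min
Total worked: 40 h 18 min = 40.30 h.
Threshold 37.5 h → overtime 2 h 48 min, regular 37 h 30 min.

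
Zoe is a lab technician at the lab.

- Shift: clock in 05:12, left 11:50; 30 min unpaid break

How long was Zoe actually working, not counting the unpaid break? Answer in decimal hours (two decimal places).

6.13 hours

Shift: 05:12–11:50 = 6 h 38 min; less 30 min break → 6 h 8 min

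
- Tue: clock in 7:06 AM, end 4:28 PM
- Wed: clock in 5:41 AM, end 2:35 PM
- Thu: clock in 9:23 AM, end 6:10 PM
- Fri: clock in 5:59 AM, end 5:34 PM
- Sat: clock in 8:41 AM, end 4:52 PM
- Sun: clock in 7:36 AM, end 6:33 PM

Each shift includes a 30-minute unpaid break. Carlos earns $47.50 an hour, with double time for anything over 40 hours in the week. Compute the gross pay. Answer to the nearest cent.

Tue: 7:06 AM–4:28 PM = 9 h 22 min; less 30 min break → 8 h 52 min
Wed: 5:41 AM–2:35 PM = 8 h 54 min; less 30 min break → 8 h 24 min
Thu: 9:23 AM–6:10 PM = 8 h 47 min; less 30 min break → 8 h 17 min
Fri: 5:59 AM–5:34 PM = 11 h 35 min; less 30 min break → 11 h 5 min
Sat: 8:41 AM–4:52 PM = 8 h 11 min; less 30 min break → 7 h 41 min
Sun: 7:36 AM–6:33 PM = 10 h 57 min; less 30 min break → 10 h 27 min
Total worked: 54 h 46 min = 3286 min.
Regular 40 h 0 min = 2400 min at $47.50/h; overtime 14 h 46 min = 886 min at $95.00/h.
Pay = (2400 × $47.50 + 886 × $95.00) ÷ 60 = $3302.83.

$3302.83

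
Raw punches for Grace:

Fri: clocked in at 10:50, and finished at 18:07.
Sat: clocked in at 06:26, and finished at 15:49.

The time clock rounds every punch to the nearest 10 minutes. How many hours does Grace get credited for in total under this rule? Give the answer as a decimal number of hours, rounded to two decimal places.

Fri: in 10:50→10:50, out 18:07→18:10; 7 h 20 min
Sat: in 06:26→06:30, out 15:49→15:50; 9 h 20 min
Total credited: 16 h 40 min.

16.67 hours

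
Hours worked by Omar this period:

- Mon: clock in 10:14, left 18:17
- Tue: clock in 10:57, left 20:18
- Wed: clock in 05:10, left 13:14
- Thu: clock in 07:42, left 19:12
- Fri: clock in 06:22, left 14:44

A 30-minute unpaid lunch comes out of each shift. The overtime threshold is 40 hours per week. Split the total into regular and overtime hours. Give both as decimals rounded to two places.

Mon: 10:14–18:17 = 8 h 3 min; less 30 min break → 7 h 33 min
Tue: 10:57–20:18 = 9 h 21 min; less 30 min break → 8 h 51 min
Wed: 05:10–13:14 = 8 h 4 min; less 30 min break → 7 h 34 min
Thu: 07:42–19:12 = 11 h 30 min; less 30 min break → 11 h 0 min
Fri: 06:22–14:44 = 8 h 22 min; less 30 min break → 7 h 52 min
Total worked: 42 h 50 min = 42.83 h.
Threshold 40 h → overtime 2 h 50 min, regular 40 h 0 min.

Regular 40.00 hours, overtime 2.83 hours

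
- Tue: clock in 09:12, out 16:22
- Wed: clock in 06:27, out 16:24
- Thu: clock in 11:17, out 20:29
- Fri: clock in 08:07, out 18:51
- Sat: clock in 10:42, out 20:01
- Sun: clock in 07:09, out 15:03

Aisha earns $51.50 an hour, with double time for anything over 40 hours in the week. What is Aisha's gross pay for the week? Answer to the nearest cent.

Tue: 09:12–16:22 = 7 h 10 min
Wed: 06:27–16:24 = 9 h 57 min
Thu: 11:17–20:29 = 9 h 12 min
Fri: 08:07–18:51 = 10 h 44 min
Sat: 10:42–20:01 = 9 h 19 min
Sun: 07:09–15:03 = 7 h 54 min
Total worked: 54 h 16 min = 3256 min.
Regular 40 h 0 min = 2400 min at $51.50/h; overtime 14 h 16 min = 856 min at $103.00/h.
Pay = (2400 × $51.50 + 856 × $103.00) ÷ 60 = $3529.47.

$3529.47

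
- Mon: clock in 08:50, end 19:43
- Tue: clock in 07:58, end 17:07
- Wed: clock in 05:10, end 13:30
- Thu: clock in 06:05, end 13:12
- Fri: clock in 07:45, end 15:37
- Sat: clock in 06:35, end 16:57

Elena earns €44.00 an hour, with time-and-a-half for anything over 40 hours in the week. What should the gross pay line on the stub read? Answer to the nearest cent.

Mon: 08:50–19:43 = 10 h 53 min
Tue: 07:58–17:07 = 9 h 9 min
Wed: 05:10–13:30 = 8 h 20 min
Thu: 06:05–13:12 = 7 h 7 min
Fri: 07:45–15:37 = 7 h 52 min
Sat: 06:35–16:57 = 10 h 22 min
Total worked: 53 h 43 min = 3223 min.
Regular 40 h 0 min = 2400 min at €44.00/h; overtime 13 h 43 min = 823 min at €66.00/h.
Pay = (2400 × €44.00 + 823 × €66.00) ÷ 60 = €2665.30.

€2665.30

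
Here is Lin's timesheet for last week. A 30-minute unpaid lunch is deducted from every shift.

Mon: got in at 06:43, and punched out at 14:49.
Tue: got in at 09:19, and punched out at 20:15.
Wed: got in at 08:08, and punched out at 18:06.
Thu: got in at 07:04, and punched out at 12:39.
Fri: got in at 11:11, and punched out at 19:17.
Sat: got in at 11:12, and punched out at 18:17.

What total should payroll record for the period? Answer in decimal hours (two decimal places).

46.77 hours

Mon: 06:43–14:49 = 8 h 6 min; less 30 min break → 7 h 36 min
Tue: 09:19–20:15 = 10 h 56 min; less 30 min break → 10 h 26 min
Wed: 08:08–18:06 = 9 h 58 min; less 30 min break → 9 h 28 min
Thu: 07:04–12:39 = 5 h 35 min; less 30 min break → 5 h 5 min
Fri: 11:11–19:17 = 8 h 6 min; less 30 min break → 7 h 36 min
Sat: 11:12–18:17 = 7 h 5 min; less 30 min break → 6 h 35 min
Total: 7 h 36 min + 10 h 26 min + 9 h 28 min + 5 h 5 min + 7 h 36 min + 6 h 35 min = 46 h 46 min.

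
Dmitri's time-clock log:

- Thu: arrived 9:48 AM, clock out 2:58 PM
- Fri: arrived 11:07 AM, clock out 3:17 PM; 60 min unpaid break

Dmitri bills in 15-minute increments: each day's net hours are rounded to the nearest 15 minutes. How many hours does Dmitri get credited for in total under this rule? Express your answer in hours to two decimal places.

Thu: 9:48 AM–2:58 PM = 5 h 10 min → rounds to 5 h 15 min
Fri: 11:07 AM–3:17 PM = 4 h 10 min − 60 min = 3 h 10 min → rounds to 3 h 15 min
Total credited: 8 h 30 min.

8.50 hours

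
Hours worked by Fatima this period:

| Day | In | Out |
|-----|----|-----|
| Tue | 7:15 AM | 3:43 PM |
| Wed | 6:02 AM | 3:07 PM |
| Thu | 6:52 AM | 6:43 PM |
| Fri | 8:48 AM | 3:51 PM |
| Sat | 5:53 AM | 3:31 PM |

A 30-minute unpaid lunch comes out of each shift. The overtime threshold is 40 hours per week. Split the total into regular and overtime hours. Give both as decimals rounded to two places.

Tue: 7:15 AM–3:43 PM = 8 h 28 min; less 30 min break → 7 h 58 min
Wed: 6:02 AM–3:07 PM = 9 h 5 min; less 30 min break → 8 h 35 min
Thu: 6:52 AM–6:43 PM = 11 h 51 min; less 30 min break → 11 h 21 min
Fri: 8:48 AM–3:51 PM = 7 h 3 min; less 30 min break → 6 h 33 min
Sat: 5:53 AM–3:31 PM = 9 h 38 min; less 30 min break → 9 h 8 min
Total worked: 43 h 35 min = 43.58 h.
Threshold 40 h → overtime 3 h 35 min, regular 40 h 0 min.

Regular 40.00 hours, overtime 3.58 hours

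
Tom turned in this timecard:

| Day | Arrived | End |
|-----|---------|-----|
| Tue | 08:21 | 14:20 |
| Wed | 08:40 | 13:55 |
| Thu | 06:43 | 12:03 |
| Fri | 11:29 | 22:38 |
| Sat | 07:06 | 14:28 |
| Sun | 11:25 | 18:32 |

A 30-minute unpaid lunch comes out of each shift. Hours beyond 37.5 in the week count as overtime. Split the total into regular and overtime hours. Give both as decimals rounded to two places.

Tue: 08:21–14:20 = 5 h 59 min; less 30 min break → 5 h 29 min
Wed: 08:40–13:55 = 5 h 15 min; less 30 min break → 4 h 45 min
Thu: 06:43–12:03 = 5 h 20 min; less 30 min break → 4 h 50 min
Fri: 11:29–22:38 = 11 h 9 min; less 30 min break → 10 h 39 min
Sat: 07:06–14:28 = 7 h 22 min; less 30 min break → 6 h 52 min
Sun: 11:25–18:32 = 7 h 7 min; less 30 min break → 6 h 37 min
Total worked: 39 h 12 min = 39.20 h.
Threshold 37.5 h → overtime 1 h 42 min, regular 37 h 30 min.

Regular 37.50 hours, overtime 1.70 hours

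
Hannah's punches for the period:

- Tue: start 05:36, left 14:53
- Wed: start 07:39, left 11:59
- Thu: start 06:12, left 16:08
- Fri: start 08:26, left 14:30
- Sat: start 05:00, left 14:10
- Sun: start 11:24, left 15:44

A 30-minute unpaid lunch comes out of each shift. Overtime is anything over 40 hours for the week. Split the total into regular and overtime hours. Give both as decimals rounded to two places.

Regular 40.00 hours, overtime 0.12 hours

Tue: 05:36–14:53 = 9 h 17 min; less 30 min break → 8 h 47 min
Wed: 07:39–11:59 = 4 h 20 min; less 30 min break → 3 h 50 min
Thu: 06:12–16:08 = 9 h 56 min; less 30 min break → 9 h 26 min
Fri: 08:26–14:30 = 6 h 4 min; less 30 min break → 5 h 34 min
Sat: 05:00–14:10 = 9 h 10 min; less 30 min break → 8 h 40 min
Sun: 11:24–15:44 = 4 h 20 min; less 30 min break → 3 h 50 min
Total worked: 40 h 7 min = 40.12 h.
Threshold 40 h → overtime 0 h 7 min, regular 40 h 0 min.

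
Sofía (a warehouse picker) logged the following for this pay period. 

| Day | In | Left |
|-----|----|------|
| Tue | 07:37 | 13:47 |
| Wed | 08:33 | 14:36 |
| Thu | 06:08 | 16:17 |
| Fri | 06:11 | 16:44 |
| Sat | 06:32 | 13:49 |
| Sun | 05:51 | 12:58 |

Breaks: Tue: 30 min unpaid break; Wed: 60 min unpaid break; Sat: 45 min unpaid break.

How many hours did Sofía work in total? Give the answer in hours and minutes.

45 h 4 min

Tue: 07:37–13:47 = 6 h 10 min; less 30 min break → 5 h 40 min
Wed: 08:33–14:36 = 6 h 3 min; less 60 min break → 5 h 3 min
Thu: 06:08–16:17 = 10 h 9 min
Fri: 06:11–16:44 = 10 h 33 min
Sat: 06:32–13:49 = 7 h 17 min; less 45 min break → 6 h 32 min
Sun: 05:51–12:58 = 7 h 7 min
Total: 5 h 40 min + 5 h 3 min + 10 h 9 min + 10 h 33 min + 6 h 32 min + 7 h 7 min = 45 h 4 min.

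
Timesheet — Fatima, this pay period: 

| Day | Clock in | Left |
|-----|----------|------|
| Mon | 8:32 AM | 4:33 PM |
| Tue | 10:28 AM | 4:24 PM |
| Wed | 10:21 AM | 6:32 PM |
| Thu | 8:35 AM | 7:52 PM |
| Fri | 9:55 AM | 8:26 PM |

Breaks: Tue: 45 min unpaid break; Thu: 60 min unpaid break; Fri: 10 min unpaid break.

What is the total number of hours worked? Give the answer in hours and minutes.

Mon: 8:32 AM–4:33 PM = 8 h 1 min
Tue: 10:28 AM–4:24 PM = 5 h 56 min; less 45 min break → 5 h 11 min
Wed: 10:21 AM–6:32 PM = 8 h 11 min
Thu: 8:35 AM–7:52 PM = 11 h 17 min; less 60 min break → 10 h 17 min
Fri: 9:55 AM–8:26 PM = 10 h 31 min; less 10 min break → 10 h 21 min
Total: 8 h 1 min + 5 h 11 min + 8 h 11 min + 10 h 17 min + 10 h 21 min = 42 h 1 min.

42 h 1 min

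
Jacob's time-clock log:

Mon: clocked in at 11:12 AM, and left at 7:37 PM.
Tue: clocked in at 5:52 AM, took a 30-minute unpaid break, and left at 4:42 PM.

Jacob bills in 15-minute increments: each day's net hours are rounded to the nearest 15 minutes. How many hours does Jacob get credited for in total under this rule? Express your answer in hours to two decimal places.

Mon: 11:12 AM–7:37 PM = 8 h 25 min → rounds to 8 h 30 min
Tue: 5:52 AM–4:42 PM = 10 h 50 min − 30 min = 10 h 20 min → rounds to 10 h 15 min
Total credited: 18 h 45 min.

18.75 hours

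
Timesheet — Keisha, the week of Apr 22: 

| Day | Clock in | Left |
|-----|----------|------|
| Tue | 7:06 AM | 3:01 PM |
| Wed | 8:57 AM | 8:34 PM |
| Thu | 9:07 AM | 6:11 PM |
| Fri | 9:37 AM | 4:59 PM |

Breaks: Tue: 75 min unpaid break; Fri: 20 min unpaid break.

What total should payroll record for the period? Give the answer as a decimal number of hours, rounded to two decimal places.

Tue: 7:06 AM–3:01 PM = 7 h 55 min; less 75 min break → 6 h 40 min
Wed: 8:57 AM–8:34 PM = 11 h 37 min
Thu: 9:07 AM–6:11 PM = 9 h 4 min
Fri: 9:37 AM–4:59 PM = 7 h 22 min; less 20 min break → 7 h 2 min
Total: 6 h 40 min + 11 h 37 min + 9 h 4 min + 7 h 2 min = 34 h 23 min.

34.38 hours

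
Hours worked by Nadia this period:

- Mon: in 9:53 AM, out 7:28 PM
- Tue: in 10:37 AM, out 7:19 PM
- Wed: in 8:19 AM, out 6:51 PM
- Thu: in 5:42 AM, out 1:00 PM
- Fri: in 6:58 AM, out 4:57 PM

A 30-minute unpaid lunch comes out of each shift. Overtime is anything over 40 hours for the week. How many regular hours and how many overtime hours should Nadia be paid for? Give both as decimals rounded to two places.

Mon: 9:53 AM–7:28 PM = 9 h 35 min; less 30 min break → 9 h 5 min
Tue: 10:37 AM–7:19 PM = 8 h 42 min; less 30 min break → 8 h 12 min
Wed: 8:19 AM–6:51 PM = 10 h 32 min; less 30 min break → 10 h 2 min
Thu: 5:42 AM–1:00 PM = 7 h 18 min; less 30 min break → 6 h 48 min
Fri: 6:58 AM–4:57 PM = 9 h 59 min; less 30 min break → 9 h 29 min
Total worked: 43 h 36 min = 43.60 h.
Threshold 40 h → overtime 3 h 36 min, regular 40 h 0 min.

Regular 40.00 hours, overtime 3.60 hours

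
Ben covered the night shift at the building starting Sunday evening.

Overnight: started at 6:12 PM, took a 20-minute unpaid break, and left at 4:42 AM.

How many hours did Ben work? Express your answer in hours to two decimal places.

Overnight: 6:12 PM → midnight = 5 h 48 min; midnight → 4:42 AM = 4 h 42 min; span 10 h 30 min; less 20 min break → 10 h 10 min

10.17 hours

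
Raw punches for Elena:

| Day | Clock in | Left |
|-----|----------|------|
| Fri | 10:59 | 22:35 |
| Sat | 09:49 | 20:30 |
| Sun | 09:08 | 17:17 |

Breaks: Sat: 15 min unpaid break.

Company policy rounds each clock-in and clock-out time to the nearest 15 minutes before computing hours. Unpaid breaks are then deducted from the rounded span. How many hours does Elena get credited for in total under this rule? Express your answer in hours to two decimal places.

30.00 hours

Fri: in 10:59→11:00, out 22:35→22:30; 11 h 30 min
Sat: in 09:49→09:45, out 20:30→20:30; 10 h 45 min − 15 min = 10 h 30 min
Sun: in 09:08→09:15, out 17:17→17:15; 8 h 0 min
Total credited: 30 h 0 min.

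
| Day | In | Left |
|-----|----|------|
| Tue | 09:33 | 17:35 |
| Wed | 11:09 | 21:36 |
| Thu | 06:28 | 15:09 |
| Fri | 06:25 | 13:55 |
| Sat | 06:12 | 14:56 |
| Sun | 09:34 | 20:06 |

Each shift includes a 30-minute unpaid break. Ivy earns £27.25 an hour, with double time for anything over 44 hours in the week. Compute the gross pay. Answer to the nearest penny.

£1576.87

Tue: 09:33–17:35 = 8 h 2 min; less 30 min break → 7 h 32 min
Wed: 11:09–21:36 = 10 h 27 min; less 30 min break → 9 h 57 min
Thu: 06:28–15:09 = 8 h 41 min; less 30 min break → 8 h 11 min
Fri: 06:25–13:55 = 7 h 30 min; less 30 min break → 7 h 0 min
Sat: 06:12–14:56 = 8 h 44 min; less 30 min break → 8 h 14 min
Sun: 09:34–20:06 = 10 h 32 min; less 30 min break → 10 h 2 min
Total worked: 50 h 56 min = 3056 min.
Regular 44 h 0 min = 2640 min at £27.25/h; overtime 6 h 56 min = 416 min at £54.50/h.
Pay = (2640 × £27.25 + 416 × £54.50) ÷ 60 = £1576.87.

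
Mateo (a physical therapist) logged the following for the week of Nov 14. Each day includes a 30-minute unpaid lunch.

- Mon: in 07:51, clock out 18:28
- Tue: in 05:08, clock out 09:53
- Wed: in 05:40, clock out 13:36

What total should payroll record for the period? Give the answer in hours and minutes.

Mon: 07:51–18:28 = 10 h 37 min; less 30 min break → 10 h 7 min
Tue: 05:08–09:53 = 4 h 45 min; less 30 min break → 4 h 15 min
Wed: 05:40–13:36 = 7 h 56 min; less 30 min break → 7 h 26 min
Total: 10 h 7 min + 4 h 15 min + 7 h 26 min = 21 h 48 min.

21 h 48 min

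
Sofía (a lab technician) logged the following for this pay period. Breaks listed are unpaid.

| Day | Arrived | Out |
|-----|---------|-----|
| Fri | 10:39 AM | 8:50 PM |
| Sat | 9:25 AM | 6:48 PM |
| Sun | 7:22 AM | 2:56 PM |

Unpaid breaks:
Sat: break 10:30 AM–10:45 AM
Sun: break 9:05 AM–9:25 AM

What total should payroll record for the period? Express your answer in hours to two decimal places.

26.55 hours

Fri: 10:39 AM–8:50 PM = 10 h 11 min
Sat: 9:25 AM–6:48 PM = 9 h 23 min; less 15 min break → 9 h 8 min
Sun: 7:22 AM–2:56 PM = 7 h 34 min; less 20 min break → 7 h 14 min
Total: 10 h 11 min + 9 h 8 min + 7 h 14 min = 26 h 33 min.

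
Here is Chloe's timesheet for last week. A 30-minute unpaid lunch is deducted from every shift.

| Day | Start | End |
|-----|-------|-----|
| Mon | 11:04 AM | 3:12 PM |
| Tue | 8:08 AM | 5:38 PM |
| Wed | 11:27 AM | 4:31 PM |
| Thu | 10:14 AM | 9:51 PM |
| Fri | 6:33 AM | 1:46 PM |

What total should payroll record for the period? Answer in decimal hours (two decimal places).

35.03 hours

Mon: 11:04 AM–3:12 PM = 4 h 8 min; less 30 min break → 3 h 38 min
Tue: 8:08 AM–5:38 PM = 9 h 30 min; less 30 min break → 9 h 0 min
Wed: 11:27 AM–4:31 PM = 5 h 4 min; less 30 min break → 4 h 34 min
Thu: 10:14 AM–9:51 PM = 11 h 37 min; less 30 min break → 11 h 7 min
Fri: 6:33 AM–1:46 PM = 7 h 13 min; less 30 min break → 6 h 43 min
Total: 3 h 38 min + 9 h 0 min + 4 h 34 min + 11 h 7 min + 6 h 43 min = 35 h 2 min.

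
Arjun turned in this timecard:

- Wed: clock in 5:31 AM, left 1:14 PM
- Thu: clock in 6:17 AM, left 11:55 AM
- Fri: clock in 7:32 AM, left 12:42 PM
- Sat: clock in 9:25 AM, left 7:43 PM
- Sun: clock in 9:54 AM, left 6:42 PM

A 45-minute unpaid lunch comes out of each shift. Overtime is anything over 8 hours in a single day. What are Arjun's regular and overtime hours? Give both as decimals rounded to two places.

Wed: 5:31 AM–1:14 PM = 7 h 43 min; less 45 min break → 6 h 58 min
Thu: 6:17 AM–11:55 AM = 5 h 38 min; less 45 min break → 4 h 53 min
Fri: 7:32 AM–12:42 PM = 5 h 10 min; less 45 min break → 4 h 25 min
Sat: 9:25 AM–7:43 PM = 10 h 18 min; less 45 min break → 9 h 33 min
Sun: 9:54 AM–6:42 PM = 8 h 48 min; less 45 min break → 8 h 3 min
Wed reg 6 h 58 min / OT 0 h 0 min; Thu reg 4 h 53 min / OT 0 h 0 min; Fri reg 4 h 25 min / OT 0 h 0 min; Sat reg 8 h 0 min / OT 1 h 33 min; Sun reg 8 h 0 min / OT 0 h 3 min.
Totals: regular 32 h 16 min, overtime 1 h 36 min.

Regular 32.27 hours, overtime 1.60 hours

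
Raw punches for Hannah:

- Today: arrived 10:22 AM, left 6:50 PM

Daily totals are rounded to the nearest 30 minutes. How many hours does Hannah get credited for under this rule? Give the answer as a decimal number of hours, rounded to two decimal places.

Today: 10:22 AM–6:50 PM = 8 h 28 min → rounds to 8 h 30 min

8.50 hours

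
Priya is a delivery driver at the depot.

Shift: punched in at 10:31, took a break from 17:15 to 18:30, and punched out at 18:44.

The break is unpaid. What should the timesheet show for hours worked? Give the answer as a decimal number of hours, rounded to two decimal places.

6.97 hours

Shift: 10:31–18:44 = 8 h 13 min; less 75 min break → 6 h 58 min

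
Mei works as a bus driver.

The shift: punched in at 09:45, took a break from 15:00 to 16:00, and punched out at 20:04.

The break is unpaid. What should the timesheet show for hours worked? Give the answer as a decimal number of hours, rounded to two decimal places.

The shift: 09:45–20:04 = 10 h 19 min; less 60 min break → 9 h 19 min

9.32 hours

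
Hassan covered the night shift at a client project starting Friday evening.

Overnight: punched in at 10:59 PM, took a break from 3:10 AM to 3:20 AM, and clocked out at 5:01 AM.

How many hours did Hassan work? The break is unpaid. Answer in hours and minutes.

Overnight: 10:59 PM → midnight = 1 h 1 min; midnight → 5:01 AM = 5 h 1 min; span 6 h 2 min; less 10 min break → 5 h 52 min

5 h 52 min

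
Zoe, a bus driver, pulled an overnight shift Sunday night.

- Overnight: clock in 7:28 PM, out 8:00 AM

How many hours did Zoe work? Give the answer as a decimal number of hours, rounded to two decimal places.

Overnight: 7:28 PM → midnight = 4 h 32 min; midnight → 8:00 AM = 8 h 0 min; span 12 h 32 min

12.53 hours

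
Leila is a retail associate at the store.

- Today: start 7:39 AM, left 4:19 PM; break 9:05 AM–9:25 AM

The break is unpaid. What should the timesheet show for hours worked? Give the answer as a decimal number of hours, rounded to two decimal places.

Today: 7:39 AM–4:19 PM = 8 h 40 min; less 20 min break → 8 h 20 min

8.33 hours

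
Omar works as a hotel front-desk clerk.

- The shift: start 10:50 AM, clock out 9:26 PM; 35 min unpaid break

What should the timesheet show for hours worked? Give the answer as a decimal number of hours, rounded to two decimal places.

The shift: 10:50 AM–9:26 PM = 10 h 36 min; less 35 min break → 10 h 1 min

10.02 hours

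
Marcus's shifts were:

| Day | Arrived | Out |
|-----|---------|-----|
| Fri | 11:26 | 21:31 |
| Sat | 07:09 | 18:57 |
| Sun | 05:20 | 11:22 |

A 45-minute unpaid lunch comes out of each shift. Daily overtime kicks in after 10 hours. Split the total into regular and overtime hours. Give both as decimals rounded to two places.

Regular 24.62 hours, overtime 1.05 hours

Fri: 11:26–21:31 = 10 h 5 min; less 45 min break → 9 h 20 min
Sat: 07:09–18:57 = 11 h 48 min; less 45 min break → 11 h 3 min
Sun: 05:20–11:22 = 6 h 2 min; less 45 min break → 5 h 17 min
Fri reg 9 h 20 min / OT 0 h 0 min; Sat reg 10 h 0 min / OT 1 h 3 min; Sun reg 5 h 17 min / OT 0 h 0 min.
Totals: regular 24 h 37 min, overtime 1 h 3 min.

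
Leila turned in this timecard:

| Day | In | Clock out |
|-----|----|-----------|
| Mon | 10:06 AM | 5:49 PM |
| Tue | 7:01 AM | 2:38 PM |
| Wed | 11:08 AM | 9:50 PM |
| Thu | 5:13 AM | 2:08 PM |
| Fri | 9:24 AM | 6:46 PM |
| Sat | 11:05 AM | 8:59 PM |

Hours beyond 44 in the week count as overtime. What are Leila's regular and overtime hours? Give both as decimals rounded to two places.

Regular 44.00 hours, overtime 10.22 hours

Mon: 10:06 AM–5:49 PM = 7 h 43 min
Tue: 7:01 AM–2:38 PM = 7 h 37 min
Wed: 11:08 AM–9:50 PM = 10 h 42 min
Thu: 5:13 AM–2:08 PM = 8 h 55 min
Fri: 9:24 AM–6:46 PM = 9 h 22 min
Sat: 11:05 AM–8:59 PM = 9 h 54 min
Total worked: 54 h 13 min = 54.22 h.
Threshold 44 h → overtime 10 h 13 min, regular 44 h 0 min.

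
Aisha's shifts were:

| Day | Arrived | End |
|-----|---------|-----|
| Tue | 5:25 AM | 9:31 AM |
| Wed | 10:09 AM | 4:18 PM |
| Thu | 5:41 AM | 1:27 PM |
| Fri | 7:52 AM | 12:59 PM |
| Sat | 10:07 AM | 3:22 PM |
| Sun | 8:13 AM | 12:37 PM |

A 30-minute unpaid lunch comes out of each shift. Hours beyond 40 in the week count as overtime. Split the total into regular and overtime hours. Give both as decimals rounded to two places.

Regular 29.78 hours, overtime 0.00 hours

Tue: 5:25 AM–9:31 AM = 4 h 6 min; less 30 min break → 3 h 36 min
Wed: 10:09 AM–4:18 PM = 6 h 9 min; less 30 min break → 5 h 39 min
Thu: 5:41 AM–1:27 PM = 7 h 46 min; less 30 min break → 7 h 16 min
Fri: 7:52 AM–12:59 PM = 5 h 7 min; less 30 min break → 4 h 37 min
Sat: 10:07 AM–3:22 PM = 5 h 15 min; less 30 min break → 4 h 45 min
Sun: 8:13 AM–12:37 PM = 4 h 24 min; less 30 min break → 3 h 54 min
Total worked: 29 h 47 min = 29.78 h.
Threshold 40 h → overtime 0 h 0 min, regular 29 h 47 min.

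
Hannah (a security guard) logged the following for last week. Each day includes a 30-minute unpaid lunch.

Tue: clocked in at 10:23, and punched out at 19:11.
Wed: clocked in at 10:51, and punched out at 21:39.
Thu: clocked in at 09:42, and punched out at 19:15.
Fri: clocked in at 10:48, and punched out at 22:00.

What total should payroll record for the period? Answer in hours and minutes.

Tue: 10:23–19:11 = 8 h 48 min; less 30 min break → 8 h 18 min
Wed: 10:51–21:39 = 10 h 48 min; less 30 min break → 10 h 18 min
Thu: 09:42–19:15 = 9 h 33 min; less 30 min break → 9 h 3 min
Fri: 10:48–22:00 = 11 h 12 min; less 30 min break → 10 h 42 min
Total: 8 h 18 min + 10 h 18 min + 9 h 3 min + 10 h 42 min = 38 h 21 min.

38 h 21 min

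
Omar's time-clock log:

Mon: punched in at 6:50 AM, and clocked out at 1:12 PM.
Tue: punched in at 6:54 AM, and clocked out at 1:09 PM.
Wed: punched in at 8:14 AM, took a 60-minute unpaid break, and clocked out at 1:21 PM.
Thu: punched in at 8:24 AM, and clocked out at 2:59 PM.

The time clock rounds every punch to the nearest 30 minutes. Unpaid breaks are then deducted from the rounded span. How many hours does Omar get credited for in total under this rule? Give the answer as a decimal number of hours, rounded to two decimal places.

23.00 hours

Mon: in 6:50 AM→7:00 AM, out 1:12 PM→1:00 PM; 6 h 0 min
Tue: in 6:54 AM→7:00 AM, out 1:09 PM→1:00 PM; 6 h 0 min
Wed: in 8:14 AM→8:00 AM, out 1:21 PM→1:30 PM; 5 h 30 min − 60 min = 4 h 30 min
Thu: in 8:24 AM→8:30 AM, out 2:59 PM→3:00 PM; 6 h 30 min
Total credited: 23 h 0 min.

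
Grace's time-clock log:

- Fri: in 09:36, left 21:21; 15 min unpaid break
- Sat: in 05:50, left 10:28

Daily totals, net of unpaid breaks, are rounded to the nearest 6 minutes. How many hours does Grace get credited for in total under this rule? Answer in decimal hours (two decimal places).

16.10 hours

Fri: 09:36–21:21 = 11 h 45 min − 15 min = 11 h 30 min → rounds to 11 h 30 min
Sat: 05:50–10:28 = 4 h 38 min → rounds to 4 h 36 min
Total credited: 16 h 6 min.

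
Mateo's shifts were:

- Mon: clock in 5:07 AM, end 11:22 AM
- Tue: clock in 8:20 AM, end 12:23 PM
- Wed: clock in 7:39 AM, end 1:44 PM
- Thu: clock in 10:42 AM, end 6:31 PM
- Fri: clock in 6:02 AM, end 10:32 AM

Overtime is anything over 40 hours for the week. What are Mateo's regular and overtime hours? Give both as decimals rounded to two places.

Mon: 5:07 AM–11:22 AM = 6 h 15 min
Tue: 8:20 AM–12:23 PM = 4 h 3 min
Wed: 7:39 AM–1:44 PM = 6 h 5 min
Thu: 10:42 AM–6:31 PM = 7 h 49 min
Fri: 6:02 AM–10:32 AM = 4 h 30 min
Total worked: 28 h 42 min = 28.70 h.
Threshold 40 h → overtime 0 h 0 min, regular 28 h 42 min.

Regular 28.70 hours, overtime 0.00 hours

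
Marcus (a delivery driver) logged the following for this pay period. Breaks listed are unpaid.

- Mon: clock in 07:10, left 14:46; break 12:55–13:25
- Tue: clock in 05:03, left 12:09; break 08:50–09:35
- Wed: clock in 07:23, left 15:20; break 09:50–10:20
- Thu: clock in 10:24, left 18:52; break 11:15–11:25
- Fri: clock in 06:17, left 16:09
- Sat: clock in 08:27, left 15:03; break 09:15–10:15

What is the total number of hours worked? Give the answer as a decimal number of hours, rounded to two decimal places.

44.67 hours

Mon: 07:10–14:46 = 7 h 36 min; less 30 min break → 7 h 6 min
Tue: 05:03–12:09 = 7 h 6 min; less 45 min break → 6 h 21 min
Wed: 07:23–15:20 = 7 h 57 min; less 30 min break → 7 h 27 min
Thu: 10:24–18:52 = 8 h 28 min; less 10 min break → 8 h 18 min
Fri: 06:17–16:09 = 9 h 52 min
Sat: 08:27–15:03 = 6 h 36 min; less 60 min break → 5 h 36 min
Total: 7 h 6 min + 6 h 21 min + 7 h 27 min + 8 h 18 min + 9 h 52 min + 5 h 36 min = 44 h 40 min.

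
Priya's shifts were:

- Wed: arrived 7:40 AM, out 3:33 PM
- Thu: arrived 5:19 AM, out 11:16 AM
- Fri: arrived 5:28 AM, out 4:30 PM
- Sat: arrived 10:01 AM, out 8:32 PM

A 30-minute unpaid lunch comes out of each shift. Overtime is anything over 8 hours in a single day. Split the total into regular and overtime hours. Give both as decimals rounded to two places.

Regular 28.83 hours, overtime 4.55 hours

Wed: 7:40 AM–3:33 PM = 7 h 53 min; less 30 min break → 7 h 23 min
Thu: 5:19 AM–11:16 AM = 5 h 57 min; less 30 min break → 5 h 27 min
Fri: 5:28 AM–4:30 PM = 11 h 2 min; less 30 min break → 10 h 32 min
Sat: 10:01 AM–8:32 PM = 10 h 31 min; less 30 min break → 10 h 1 min
Wed reg 7 h 23 min / OT 0 h 0 min; Thu reg 5 h 27 min / OT 0 h 0 min; Fri reg 8 h 0 min / OT 2 h 32 min; Sat reg 8 h 0 min / OT 2 h 1 min.
Totals: regular 28 h 50 min, overtime 4 h 33 min.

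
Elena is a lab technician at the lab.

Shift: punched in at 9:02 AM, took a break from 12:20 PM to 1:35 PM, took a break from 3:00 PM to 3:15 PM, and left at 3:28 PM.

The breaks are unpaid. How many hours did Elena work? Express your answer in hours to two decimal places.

4.93 hours

Shift: 9:02 AM–3:28 PM = 6 h 26 min; less 90 min break → 4 h 56 min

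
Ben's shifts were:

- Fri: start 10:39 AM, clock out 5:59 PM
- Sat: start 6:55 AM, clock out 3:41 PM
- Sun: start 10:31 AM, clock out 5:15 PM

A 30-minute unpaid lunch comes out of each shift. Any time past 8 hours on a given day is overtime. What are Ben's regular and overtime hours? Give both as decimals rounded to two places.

Fri: 10:39 AM–5:59 PM = 7 h 20 min; less 30 min break → 6 h 50 min
Sat: 6:55 AM–3:41 PM = 8 h 46 min; less 30 min break → 8 h 16 min
Sun: 10:31 AM–5:15 PM = 6 h 44 min; less 30 min break → 6 h 14 min
Fri reg 6 h 50 min / OT 0 h 0 min; Sat reg 8 h 0 min / OT 0 h 16 min; Sun reg 6 h 14 min / OT 0 h 0 min.
Totals: regular 21 h 4 min, overtime 0 h 16 min.

Regular 21.07 hours, overtime 0.27 hours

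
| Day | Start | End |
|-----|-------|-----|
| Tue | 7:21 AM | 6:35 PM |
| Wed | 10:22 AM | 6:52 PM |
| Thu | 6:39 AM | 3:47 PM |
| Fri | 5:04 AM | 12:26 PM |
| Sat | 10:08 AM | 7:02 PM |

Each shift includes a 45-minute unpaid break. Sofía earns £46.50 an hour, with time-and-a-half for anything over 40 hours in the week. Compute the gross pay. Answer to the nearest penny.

£1956.49

Tue: 7:21 AM–6:35 PM = 11 h 14 min; less 45 min break → 10 h 29 min
Wed: 10:22 AM–6:52 PM = 8 h 30 min; less 45 min break → 7 h 45 min
Thu: 6:39 AM–3:47 PM = 9 h 8 min; less 45 min break → 8 h 23 min
Fri: 5:04 AM–12:26 PM = 7 h 22 min; less 45 min break → 6 h 37 min
Sat: 10:08 AM–7:02 PM = 8 h 54 min; less 45 min break → 8 h 9 min
Total worked: 41 h 23 min = 2483 min.
Regular 40 h 0 min = 2400 min at £46.50/h; overtime 1 h 23 min = 83 min at £69.75/h.
Pay = (2400 × £46.50 + 83 × £69.75) ÷ 60 = £1956.49.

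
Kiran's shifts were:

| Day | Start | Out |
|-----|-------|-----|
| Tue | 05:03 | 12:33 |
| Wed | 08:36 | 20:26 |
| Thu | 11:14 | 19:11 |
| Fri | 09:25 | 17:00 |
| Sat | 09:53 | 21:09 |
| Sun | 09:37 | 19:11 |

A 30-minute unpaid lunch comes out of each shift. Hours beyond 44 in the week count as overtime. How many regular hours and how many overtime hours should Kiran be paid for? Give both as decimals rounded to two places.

Tue: 05:03–12:33 = 7 h 30 min; less 30 min break → 7 h 0 min
Wed: 08:36–20:26 = 11 h 50 min; less 30 min break → 11 h 20 min
Thu: 11:14–19:11 = 7 h 57 min; less 30 min break → 7 h 27 min
Fri: 09:25–17:00 = 7 h 35 min; less 30 min break → 7 h 5 min
Sat: 09:53–21:09 = 11 h 16 min; less 30 min break → 10 h 46 min
Sun: 09:37–19:11 = 9 h 34 min; less 30 min break → 9 h 4 min
Total worked: 52 h 42 min = 52.70 h.
Threshold 44 h → overtime 8 h 42 min, regular 44 h 0 min.

Regular 44.00 hours, overtime 8.70 hours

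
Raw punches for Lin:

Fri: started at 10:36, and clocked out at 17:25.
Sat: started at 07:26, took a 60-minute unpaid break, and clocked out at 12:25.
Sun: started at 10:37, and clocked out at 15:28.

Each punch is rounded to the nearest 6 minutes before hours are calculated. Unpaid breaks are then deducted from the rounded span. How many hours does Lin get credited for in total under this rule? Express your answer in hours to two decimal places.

Fri: in 10:36→10:36, out 17:25→17:24; 6 h 48 min
Sat: in 07:26→07:24, out 12:25→12:24; 5 h 0 min − 60 min = 4 h 0 min
Sun: in 10:37→10:36, out 15:28→15:30; 4 h 54 min
Total credited: 15 h 42 min.

15.70 hours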